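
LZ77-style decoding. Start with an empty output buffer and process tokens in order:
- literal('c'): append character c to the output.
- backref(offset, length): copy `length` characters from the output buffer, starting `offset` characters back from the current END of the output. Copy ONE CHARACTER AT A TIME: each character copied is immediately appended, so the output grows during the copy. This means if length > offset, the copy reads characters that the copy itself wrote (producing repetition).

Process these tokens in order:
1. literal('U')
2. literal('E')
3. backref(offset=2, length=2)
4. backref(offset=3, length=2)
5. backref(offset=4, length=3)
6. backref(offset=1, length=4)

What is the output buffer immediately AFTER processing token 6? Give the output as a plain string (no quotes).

Token 1: literal('U'). Output: "U"
Token 2: literal('E'). Output: "UE"
Token 3: backref(off=2, len=2). Copied 'UE' from pos 0. Output: "UEUE"
Token 4: backref(off=3, len=2). Copied 'EU' from pos 1. Output: "UEUEEU"
Token 5: backref(off=4, len=3). Copied 'UEE' from pos 2. Output: "UEUEEUUEE"
Token 6: backref(off=1, len=4) (overlapping!). Copied 'EEEE' from pos 8. Output: "UEUEEUUEEEEEE"

Answer: UEUEEUUEEEEEE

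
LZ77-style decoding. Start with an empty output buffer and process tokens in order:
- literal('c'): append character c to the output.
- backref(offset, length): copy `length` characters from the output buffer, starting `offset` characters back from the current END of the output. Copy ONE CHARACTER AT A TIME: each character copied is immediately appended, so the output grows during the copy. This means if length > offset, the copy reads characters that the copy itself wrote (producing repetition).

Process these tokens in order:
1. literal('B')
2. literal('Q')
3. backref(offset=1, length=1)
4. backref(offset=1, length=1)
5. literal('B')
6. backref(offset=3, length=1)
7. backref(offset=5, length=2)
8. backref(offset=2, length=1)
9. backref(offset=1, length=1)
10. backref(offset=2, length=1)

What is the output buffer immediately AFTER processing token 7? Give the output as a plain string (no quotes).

Token 1: literal('B'). Output: "B"
Token 2: literal('Q'). Output: "BQ"
Token 3: backref(off=1, len=1). Copied 'Q' from pos 1. Output: "BQQ"
Token 4: backref(off=1, len=1). Copied 'Q' from pos 2. Output: "BQQQ"
Token 5: literal('B'). Output: "BQQQB"
Token 6: backref(off=3, len=1). Copied 'Q' from pos 2. Output: "BQQQBQ"
Token 7: backref(off=5, len=2). Copied 'QQ' from pos 1. Output: "BQQQBQQQ"

Answer: BQQQBQQQ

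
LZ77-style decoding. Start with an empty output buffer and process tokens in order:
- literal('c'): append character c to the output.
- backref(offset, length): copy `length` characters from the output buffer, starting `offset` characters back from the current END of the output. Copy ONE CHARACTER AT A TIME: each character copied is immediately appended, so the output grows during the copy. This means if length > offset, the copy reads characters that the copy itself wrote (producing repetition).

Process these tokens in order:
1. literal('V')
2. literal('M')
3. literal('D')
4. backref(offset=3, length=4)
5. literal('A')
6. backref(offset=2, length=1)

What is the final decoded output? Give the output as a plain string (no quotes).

Token 1: literal('V'). Output: "V"
Token 2: literal('M'). Output: "VM"
Token 3: literal('D'). Output: "VMD"
Token 4: backref(off=3, len=4) (overlapping!). Copied 'VMDV' from pos 0. Output: "VMDVMDV"
Token 5: literal('A'). Output: "VMDVMDVA"
Token 6: backref(off=2, len=1). Copied 'V' from pos 6. Output: "VMDVMDVAV"

Answer: VMDVMDVAV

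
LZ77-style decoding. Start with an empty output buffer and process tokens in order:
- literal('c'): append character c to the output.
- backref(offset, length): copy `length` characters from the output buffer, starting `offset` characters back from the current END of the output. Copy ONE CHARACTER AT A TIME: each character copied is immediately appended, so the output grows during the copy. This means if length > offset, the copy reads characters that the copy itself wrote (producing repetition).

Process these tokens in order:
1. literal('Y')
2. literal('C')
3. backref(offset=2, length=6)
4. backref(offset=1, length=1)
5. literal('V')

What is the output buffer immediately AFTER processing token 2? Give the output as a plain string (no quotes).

Answer: YC

Derivation:
Token 1: literal('Y'). Output: "Y"
Token 2: literal('C'). Output: "YC"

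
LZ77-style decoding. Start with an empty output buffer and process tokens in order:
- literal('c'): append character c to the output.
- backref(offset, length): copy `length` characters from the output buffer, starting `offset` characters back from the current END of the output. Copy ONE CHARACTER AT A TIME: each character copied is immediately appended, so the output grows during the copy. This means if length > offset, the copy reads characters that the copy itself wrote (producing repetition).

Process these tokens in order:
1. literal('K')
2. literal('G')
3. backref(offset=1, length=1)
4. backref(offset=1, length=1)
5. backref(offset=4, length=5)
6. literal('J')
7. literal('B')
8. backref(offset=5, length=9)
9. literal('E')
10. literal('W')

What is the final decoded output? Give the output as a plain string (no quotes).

Token 1: literal('K'). Output: "K"
Token 2: literal('G'). Output: "KG"
Token 3: backref(off=1, len=1). Copied 'G' from pos 1. Output: "KGG"
Token 4: backref(off=1, len=1). Copied 'G' from pos 2. Output: "KGGG"
Token 5: backref(off=4, len=5) (overlapping!). Copied 'KGGGK' from pos 0. Output: "KGGGKGGGK"
Token 6: literal('J'). Output: "KGGGKGGGKJ"
Token 7: literal('B'). Output: "KGGGKGGGKJB"
Token 8: backref(off=5, len=9) (overlapping!). Copied 'GGKJBGGKJ' from pos 6. Output: "KGGGKGGGKJBGGKJBGGKJ"
Token 9: literal('E'). Output: "KGGGKGGGKJBGGKJBGGKJE"
Token 10: literal('W'). Output: "KGGGKGGGKJBGGKJBGGKJEW"

Answer: KGGGKGGGKJBGGKJBGGKJEW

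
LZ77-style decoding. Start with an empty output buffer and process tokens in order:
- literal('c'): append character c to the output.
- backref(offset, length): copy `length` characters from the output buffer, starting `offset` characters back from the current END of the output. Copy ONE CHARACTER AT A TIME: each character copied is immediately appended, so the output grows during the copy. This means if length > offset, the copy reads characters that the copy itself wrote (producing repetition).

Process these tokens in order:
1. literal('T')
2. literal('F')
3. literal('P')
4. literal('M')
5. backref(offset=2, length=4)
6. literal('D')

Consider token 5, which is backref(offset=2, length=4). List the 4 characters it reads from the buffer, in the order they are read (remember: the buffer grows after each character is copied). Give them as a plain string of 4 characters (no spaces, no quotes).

Answer: PMPM

Derivation:
Token 1: literal('T'). Output: "T"
Token 2: literal('F'). Output: "TF"
Token 3: literal('P'). Output: "TFP"
Token 4: literal('M'). Output: "TFPM"
Token 5: backref(off=2, len=4). Buffer before: "TFPM" (len 4)
  byte 1: read out[2]='P', append. Buffer now: "TFPMP"
  byte 2: read out[3]='M', append. Buffer now: "TFPMPM"
  byte 3: read out[4]='P', append. Buffer now: "TFPMPMP"
  byte 4: read out[5]='M', append. Buffer now: "TFPMPMPM"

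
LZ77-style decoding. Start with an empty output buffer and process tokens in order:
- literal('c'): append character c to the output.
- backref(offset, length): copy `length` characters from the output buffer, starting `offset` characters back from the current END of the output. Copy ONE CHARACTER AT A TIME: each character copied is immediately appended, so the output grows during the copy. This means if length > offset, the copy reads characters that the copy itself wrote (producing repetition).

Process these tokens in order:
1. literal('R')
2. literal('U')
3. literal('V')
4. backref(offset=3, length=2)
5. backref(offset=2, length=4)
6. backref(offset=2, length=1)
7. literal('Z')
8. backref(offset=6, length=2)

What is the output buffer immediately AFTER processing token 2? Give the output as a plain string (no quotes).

Answer: RU

Derivation:
Token 1: literal('R'). Output: "R"
Token 2: literal('U'). Output: "RU"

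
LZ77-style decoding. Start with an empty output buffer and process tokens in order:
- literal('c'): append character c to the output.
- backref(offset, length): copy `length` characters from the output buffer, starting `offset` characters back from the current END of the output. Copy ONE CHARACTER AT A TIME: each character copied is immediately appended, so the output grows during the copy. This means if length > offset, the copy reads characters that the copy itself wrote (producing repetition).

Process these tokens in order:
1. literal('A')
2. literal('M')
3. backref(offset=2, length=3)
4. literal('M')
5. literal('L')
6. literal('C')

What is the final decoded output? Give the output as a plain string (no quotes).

Token 1: literal('A'). Output: "A"
Token 2: literal('M'). Output: "AM"
Token 3: backref(off=2, len=3) (overlapping!). Copied 'AMA' from pos 0. Output: "AMAMA"
Token 4: literal('M'). Output: "AMAMAM"
Token 5: literal('L'). Output: "AMAMAML"
Token 6: literal('C'). Output: "AMAMAMLC"

Answer: AMAMAMLC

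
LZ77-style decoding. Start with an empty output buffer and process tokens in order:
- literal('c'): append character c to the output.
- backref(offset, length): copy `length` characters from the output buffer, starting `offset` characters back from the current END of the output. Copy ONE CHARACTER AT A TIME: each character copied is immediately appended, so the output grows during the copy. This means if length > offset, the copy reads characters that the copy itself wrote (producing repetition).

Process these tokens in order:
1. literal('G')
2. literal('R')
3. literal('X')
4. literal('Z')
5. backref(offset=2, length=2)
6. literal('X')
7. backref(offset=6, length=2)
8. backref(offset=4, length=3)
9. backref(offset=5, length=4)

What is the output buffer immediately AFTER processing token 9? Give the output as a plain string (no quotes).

Answer: GRXZXZXRXZXRRXZX

Derivation:
Token 1: literal('G'). Output: "G"
Token 2: literal('R'). Output: "GR"
Token 3: literal('X'). Output: "GRX"
Token 4: literal('Z'). Output: "GRXZ"
Token 5: backref(off=2, len=2). Copied 'XZ' from pos 2. Output: "GRXZXZ"
Token 6: literal('X'). Output: "GRXZXZX"
Token 7: backref(off=6, len=2). Copied 'RX' from pos 1. Output: "GRXZXZXRX"
Token 8: backref(off=4, len=3). Copied 'ZXR' from pos 5. Output: "GRXZXZXRXZXR"
Token 9: backref(off=5, len=4). Copied 'RXZX' from pos 7. Output: "GRXZXZXRXZXRRXZX"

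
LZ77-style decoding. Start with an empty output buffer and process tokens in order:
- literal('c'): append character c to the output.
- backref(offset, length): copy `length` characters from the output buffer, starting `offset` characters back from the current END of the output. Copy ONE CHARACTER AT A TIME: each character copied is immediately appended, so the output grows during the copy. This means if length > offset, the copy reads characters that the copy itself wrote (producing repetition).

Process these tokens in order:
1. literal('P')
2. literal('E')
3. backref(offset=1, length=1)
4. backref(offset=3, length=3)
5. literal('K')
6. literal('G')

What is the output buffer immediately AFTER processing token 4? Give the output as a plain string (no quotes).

Token 1: literal('P'). Output: "P"
Token 2: literal('E'). Output: "PE"
Token 3: backref(off=1, len=1). Copied 'E' from pos 1. Output: "PEE"
Token 4: backref(off=3, len=3). Copied 'PEE' from pos 0. Output: "PEEPEE"

Answer: PEEPEE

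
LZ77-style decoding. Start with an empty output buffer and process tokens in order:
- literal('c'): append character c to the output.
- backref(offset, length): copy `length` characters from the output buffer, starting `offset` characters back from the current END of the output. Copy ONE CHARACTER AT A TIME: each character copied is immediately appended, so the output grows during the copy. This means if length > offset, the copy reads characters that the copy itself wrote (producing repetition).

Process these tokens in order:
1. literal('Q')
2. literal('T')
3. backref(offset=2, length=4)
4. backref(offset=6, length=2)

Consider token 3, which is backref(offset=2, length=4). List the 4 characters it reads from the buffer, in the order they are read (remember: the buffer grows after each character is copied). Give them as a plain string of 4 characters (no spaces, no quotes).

Answer: QTQT

Derivation:
Token 1: literal('Q'). Output: "Q"
Token 2: literal('T'). Output: "QT"
Token 3: backref(off=2, len=4). Buffer before: "QT" (len 2)
  byte 1: read out[0]='Q', append. Buffer now: "QTQ"
  byte 2: read out[1]='T', append. Buffer now: "QTQT"
  byte 3: read out[2]='Q', append. Buffer now: "QTQTQ"
  byte 4: read out[3]='T', append. Buffer now: "QTQTQT"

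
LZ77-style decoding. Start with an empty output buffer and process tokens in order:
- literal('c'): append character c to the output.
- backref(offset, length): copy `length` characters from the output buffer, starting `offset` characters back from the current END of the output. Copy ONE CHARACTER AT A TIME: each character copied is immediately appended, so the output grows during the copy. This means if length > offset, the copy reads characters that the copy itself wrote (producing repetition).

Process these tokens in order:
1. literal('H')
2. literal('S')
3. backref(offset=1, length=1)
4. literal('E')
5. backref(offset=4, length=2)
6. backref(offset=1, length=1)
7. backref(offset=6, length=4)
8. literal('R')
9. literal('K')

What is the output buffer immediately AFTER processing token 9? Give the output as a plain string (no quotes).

Token 1: literal('H'). Output: "H"
Token 2: literal('S'). Output: "HS"
Token 3: backref(off=1, len=1). Copied 'S' from pos 1. Output: "HSS"
Token 4: literal('E'). Output: "HSSE"
Token 5: backref(off=4, len=2). Copied 'HS' from pos 0. Output: "HSSEHS"
Token 6: backref(off=1, len=1). Copied 'S' from pos 5. Output: "HSSEHSS"
Token 7: backref(off=6, len=4). Copied 'SSEH' from pos 1. Output: "HSSEHSSSSEH"
Token 8: literal('R'). Output: "HSSEHSSSSEHR"
Token 9: literal('K'). Output: "HSSEHSSSSEHRK"

Answer: HSSEHSSSSEHRK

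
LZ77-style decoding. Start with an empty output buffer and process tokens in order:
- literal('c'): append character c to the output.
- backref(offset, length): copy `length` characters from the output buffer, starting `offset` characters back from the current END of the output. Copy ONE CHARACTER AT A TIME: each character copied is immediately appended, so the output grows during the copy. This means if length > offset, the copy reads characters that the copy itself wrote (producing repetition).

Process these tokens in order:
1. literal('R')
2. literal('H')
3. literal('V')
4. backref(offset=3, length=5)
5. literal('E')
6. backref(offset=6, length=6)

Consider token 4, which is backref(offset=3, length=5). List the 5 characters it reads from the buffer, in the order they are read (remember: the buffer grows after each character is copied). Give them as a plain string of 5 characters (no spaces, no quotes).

Token 1: literal('R'). Output: "R"
Token 2: literal('H'). Output: "RH"
Token 3: literal('V'). Output: "RHV"
Token 4: backref(off=3, len=5). Buffer before: "RHV" (len 3)
  byte 1: read out[0]='R', append. Buffer now: "RHVR"
  byte 2: read out[1]='H', append. Buffer now: "RHVRH"
  byte 3: read out[2]='V', append. Buffer now: "RHVRHV"
  byte 4: read out[3]='R', append. Buffer now: "RHVRHVR"
  byte 5: read out[4]='H', append. Buffer now: "RHVRHVRH"

Answer: RHVRH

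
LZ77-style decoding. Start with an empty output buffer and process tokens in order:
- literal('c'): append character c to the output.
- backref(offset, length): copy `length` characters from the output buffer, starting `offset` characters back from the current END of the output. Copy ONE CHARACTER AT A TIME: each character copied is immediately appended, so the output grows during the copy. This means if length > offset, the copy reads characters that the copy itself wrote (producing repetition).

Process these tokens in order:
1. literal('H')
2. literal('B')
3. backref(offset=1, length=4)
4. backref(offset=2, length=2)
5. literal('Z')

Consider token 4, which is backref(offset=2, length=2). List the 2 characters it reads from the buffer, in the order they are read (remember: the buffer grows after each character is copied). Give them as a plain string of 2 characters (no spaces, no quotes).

Token 1: literal('H'). Output: "H"
Token 2: literal('B'). Output: "HB"
Token 3: backref(off=1, len=4) (overlapping!). Copied 'BBBB' from pos 1. Output: "HBBBBB"
Token 4: backref(off=2, len=2). Buffer before: "HBBBBB" (len 6)
  byte 1: read out[4]='B', append. Buffer now: "HBBBBBB"
  byte 2: read out[5]='B', append. Buffer now: "HBBBBBBB"

Answer: BB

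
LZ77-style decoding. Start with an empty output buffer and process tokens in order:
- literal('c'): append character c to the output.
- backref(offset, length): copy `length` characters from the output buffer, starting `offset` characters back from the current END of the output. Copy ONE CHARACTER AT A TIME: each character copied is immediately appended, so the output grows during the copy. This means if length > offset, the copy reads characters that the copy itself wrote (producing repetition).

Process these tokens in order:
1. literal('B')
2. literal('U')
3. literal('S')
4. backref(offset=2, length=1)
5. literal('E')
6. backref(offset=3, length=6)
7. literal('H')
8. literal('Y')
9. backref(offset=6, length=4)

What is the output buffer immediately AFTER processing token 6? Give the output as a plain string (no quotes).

Answer: BUSUESUESUE

Derivation:
Token 1: literal('B'). Output: "B"
Token 2: literal('U'). Output: "BU"
Token 3: literal('S'). Output: "BUS"
Token 4: backref(off=2, len=1). Copied 'U' from pos 1. Output: "BUSU"
Token 5: literal('E'). Output: "BUSUE"
Token 6: backref(off=3, len=6) (overlapping!). Copied 'SUESUE' from pos 2. Output: "BUSUESUESUE"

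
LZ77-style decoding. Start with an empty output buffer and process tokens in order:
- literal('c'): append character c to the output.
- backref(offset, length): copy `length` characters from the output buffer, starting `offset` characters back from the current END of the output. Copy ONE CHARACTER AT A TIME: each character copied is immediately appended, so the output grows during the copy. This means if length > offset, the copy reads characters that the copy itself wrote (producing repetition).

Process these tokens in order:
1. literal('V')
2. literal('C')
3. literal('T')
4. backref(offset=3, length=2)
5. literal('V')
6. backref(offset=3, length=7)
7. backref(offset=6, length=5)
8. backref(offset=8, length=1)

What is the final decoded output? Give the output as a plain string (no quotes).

Token 1: literal('V'). Output: "V"
Token 2: literal('C'). Output: "VC"
Token 3: literal('T'). Output: "VCT"
Token 4: backref(off=3, len=2). Copied 'VC' from pos 0. Output: "VCTVC"
Token 5: literal('V'). Output: "VCTVCV"
Token 6: backref(off=3, len=7) (overlapping!). Copied 'VCVVCVV' from pos 3. Output: "VCTVCVVCVVCVV"
Token 7: backref(off=6, len=5). Copied 'CVVCV' from pos 7. Output: "VCTVCVVCVVCVVCVVCV"
Token 8: backref(off=8, len=1). Copied 'C' from pos 10. Output: "VCTVCVVCVVCVVCVVCVC"

Answer: VCTVCVVCVVCVVCVVCVC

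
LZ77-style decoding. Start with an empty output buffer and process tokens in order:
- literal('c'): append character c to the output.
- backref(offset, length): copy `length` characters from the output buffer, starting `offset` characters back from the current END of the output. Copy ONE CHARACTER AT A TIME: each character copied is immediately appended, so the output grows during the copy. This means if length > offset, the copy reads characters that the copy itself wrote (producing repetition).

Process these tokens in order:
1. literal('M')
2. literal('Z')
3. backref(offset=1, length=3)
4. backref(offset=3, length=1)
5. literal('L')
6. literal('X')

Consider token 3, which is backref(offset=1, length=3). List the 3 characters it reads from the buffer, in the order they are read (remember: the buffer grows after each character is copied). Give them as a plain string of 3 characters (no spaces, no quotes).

Token 1: literal('M'). Output: "M"
Token 2: literal('Z'). Output: "MZ"
Token 3: backref(off=1, len=3). Buffer before: "MZ" (len 2)
  byte 1: read out[1]='Z', append. Buffer now: "MZZ"
  byte 2: read out[2]='Z', append. Buffer now: "MZZZ"
  byte 3: read out[3]='Z', append. Buffer now: "MZZZZ"

Answer: ZZZ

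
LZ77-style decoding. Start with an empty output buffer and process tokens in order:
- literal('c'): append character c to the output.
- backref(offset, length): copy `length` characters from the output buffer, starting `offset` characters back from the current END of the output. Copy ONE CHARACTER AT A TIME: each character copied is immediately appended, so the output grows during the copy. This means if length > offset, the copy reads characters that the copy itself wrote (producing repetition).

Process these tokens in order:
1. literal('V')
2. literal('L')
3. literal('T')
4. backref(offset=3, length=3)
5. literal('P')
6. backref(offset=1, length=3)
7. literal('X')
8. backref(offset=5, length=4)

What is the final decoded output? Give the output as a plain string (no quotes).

Token 1: literal('V'). Output: "V"
Token 2: literal('L'). Output: "VL"
Token 3: literal('T'). Output: "VLT"
Token 4: backref(off=3, len=3). Copied 'VLT' from pos 0. Output: "VLTVLT"
Token 5: literal('P'). Output: "VLTVLTP"
Token 6: backref(off=1, len=3) (overlapping!). Copied 'PPP' from pos 6. Output: "VLTVLTPPPP"
Token 7: literal('X'). Output: "VLTVLTPPPPX"
Token 8: backref(off=5, len=4). Copied 'PPPP' from pos 6. Output: "VLTVLTPPPPXPPPP"

Answer: VLTVLTPPPPXPPPP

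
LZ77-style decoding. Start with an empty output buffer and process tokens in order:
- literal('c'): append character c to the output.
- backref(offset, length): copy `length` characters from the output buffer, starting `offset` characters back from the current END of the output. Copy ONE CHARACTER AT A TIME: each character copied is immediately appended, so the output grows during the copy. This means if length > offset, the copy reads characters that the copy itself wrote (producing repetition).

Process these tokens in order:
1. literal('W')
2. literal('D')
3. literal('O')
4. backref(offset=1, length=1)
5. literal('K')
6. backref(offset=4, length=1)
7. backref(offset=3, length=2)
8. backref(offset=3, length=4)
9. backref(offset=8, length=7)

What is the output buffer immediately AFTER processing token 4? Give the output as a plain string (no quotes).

Token 1: literal('W'). Output: "W"
Token 2: literal('D'). Output: "WD"
Token 3: literal('O'). Output: "WDO"
Token 4: backref(off=1, len=1). Copied 'O' from pos 2. Output: "WDOO"

Answer: WDOO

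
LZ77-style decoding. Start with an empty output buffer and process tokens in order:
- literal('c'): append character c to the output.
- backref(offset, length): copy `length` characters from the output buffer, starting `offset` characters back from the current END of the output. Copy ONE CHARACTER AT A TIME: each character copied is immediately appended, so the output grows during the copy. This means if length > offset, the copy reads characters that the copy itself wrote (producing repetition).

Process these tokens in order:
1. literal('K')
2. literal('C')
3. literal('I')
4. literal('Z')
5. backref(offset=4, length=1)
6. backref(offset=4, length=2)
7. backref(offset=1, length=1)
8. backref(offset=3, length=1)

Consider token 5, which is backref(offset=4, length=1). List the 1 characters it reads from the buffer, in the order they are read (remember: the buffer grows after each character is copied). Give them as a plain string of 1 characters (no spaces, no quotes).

Token 1: literal('K'). Output: "K"
Token 2: literal('C'). Output: "KC"
Token 3: literal('I'). Output: "KCI"
Token 4: literal('Z'). Output: "KCIZ"
Token 5: backref(off=4, len=1). Buffer before: "KCIZ" (len 4)
  byte 1: read out[0]='K', append. Buffer now: "KCIZK"

Answer: K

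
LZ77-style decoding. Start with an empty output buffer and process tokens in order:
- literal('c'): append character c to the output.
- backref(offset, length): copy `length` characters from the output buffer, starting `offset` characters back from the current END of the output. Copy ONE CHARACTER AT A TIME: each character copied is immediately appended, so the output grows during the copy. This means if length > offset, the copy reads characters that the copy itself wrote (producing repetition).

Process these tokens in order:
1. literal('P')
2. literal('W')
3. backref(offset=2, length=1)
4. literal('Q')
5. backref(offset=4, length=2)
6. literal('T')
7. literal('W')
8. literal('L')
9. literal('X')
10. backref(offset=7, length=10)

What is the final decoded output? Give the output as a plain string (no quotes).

Answer: PWPQPWTWLXQPWTWLXQPW

Derivation:
Token 1: literal('P'). Output: "P"
Token 2: literal('W'). Output: "PW"
Token 3: backref(off=2, len=1). Copied 'P' from pos 0. Output: "PWP"
Token 4: literal('Q'). Output: "PWPQ"
Token 5: backref(off=4, len=2). Copied 'PW' from pos 0. Output: "PWPQPW"
Token 6: literal('T'). Output: "PWPQPWT"
Token 7: literal('W'). Output: "PWPQPWTW"
Token 8: literal('L'). Output: "PWPQPWTWL"
Token 9: literal('X'). Output: "PWPQPWTWLX"
Token 10: backref(off=7, len=10) (overlapping!). Copied 'QPWTWLXQPW' from pos 3. Output: "PWPQPWTWLXQPWTWLXQPW"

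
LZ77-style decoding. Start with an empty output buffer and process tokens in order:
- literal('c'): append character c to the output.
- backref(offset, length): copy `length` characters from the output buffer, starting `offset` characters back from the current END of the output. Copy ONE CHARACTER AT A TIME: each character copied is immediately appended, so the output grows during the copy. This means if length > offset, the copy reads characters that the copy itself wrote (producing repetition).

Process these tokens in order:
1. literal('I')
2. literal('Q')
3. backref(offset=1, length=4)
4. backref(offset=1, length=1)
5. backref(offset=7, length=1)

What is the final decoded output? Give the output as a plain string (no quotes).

Token 1: literal('I'). Output: "I"
Token 2: literal('Q'). Output: "IQ"
Token 3: backref(off=1, len=4) (overlapping!). Copied 'QQQQ' from pos 1. Output: "IQQQQQ"
Token 4: backref(off=1, len=1). Copied 'Q' from pos 5. Output: "IQQQQQQ"
Token 5: backref(off=7, len=1). Copied 'I' from pos 0. Output: "IQQQQQQI"

Answer: IQQQQQQI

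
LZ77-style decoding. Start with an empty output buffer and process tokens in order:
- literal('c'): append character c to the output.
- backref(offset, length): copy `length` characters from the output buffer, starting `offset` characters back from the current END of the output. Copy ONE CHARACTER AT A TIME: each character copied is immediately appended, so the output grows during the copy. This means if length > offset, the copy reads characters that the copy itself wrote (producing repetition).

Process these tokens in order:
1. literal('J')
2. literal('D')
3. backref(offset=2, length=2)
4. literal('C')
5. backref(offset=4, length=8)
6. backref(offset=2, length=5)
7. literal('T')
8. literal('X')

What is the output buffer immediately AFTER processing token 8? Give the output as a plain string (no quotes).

Answer: JDJDCDJDCDJDCDCDCDTX

Derivation:
Token 1: literal('J'). Output: "J"
Token 2: literal('D'). Output: "JD"
Token 3: backref(off=2, len=2). Copied 'JD' from pos 0. Output: "JDJD"
Token 4: literal('C'). Output: "JDJDC"
Token 5: backref(off=4, len=8) (overlapping!). Copied 'DJDCDJDC' from pos 1. Output: "JDJDCDJDCDJDC"
Token 6: backref(off=2, len=5) (overlapping!). Copied 'DCDCD' from pos 11. Output: "JDJDCDJDCDJDCDCDCD"
Token 7: literal('T'). Output: "JDJDCDJDCDJDCDCDCDT"
Token 8: literal('X'). Output: "JDJDCDJDCDJDCDCDCDTX"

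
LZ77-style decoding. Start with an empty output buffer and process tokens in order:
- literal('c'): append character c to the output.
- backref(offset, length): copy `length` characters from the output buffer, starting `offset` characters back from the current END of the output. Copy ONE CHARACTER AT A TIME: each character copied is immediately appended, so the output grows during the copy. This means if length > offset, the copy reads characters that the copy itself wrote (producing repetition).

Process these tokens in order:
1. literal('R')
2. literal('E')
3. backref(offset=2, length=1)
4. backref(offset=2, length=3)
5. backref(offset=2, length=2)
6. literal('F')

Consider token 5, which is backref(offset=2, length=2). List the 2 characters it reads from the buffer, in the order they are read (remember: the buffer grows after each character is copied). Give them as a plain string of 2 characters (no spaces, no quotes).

Token 1: literal('R'). Output: "R"
Token 2: literal('E'). Output: "RE"
Token 3: backref(off=2, len=1). Copied 'R' from pos 0. Output: "RER"
Token 4: backref(off=2, len=3) (overlapping!). Copied 'ERE' from pos 1. Output: "RERERE"
Token 5: backref(off=2, len=2). Buffer before: "RERERE" (len 6)
  byte 1: read out[4]='R', append. Buffer now: "RERERER"
  byte 2: read out[5]='E', append. Buffer now: "RERERERE"

Answer: RE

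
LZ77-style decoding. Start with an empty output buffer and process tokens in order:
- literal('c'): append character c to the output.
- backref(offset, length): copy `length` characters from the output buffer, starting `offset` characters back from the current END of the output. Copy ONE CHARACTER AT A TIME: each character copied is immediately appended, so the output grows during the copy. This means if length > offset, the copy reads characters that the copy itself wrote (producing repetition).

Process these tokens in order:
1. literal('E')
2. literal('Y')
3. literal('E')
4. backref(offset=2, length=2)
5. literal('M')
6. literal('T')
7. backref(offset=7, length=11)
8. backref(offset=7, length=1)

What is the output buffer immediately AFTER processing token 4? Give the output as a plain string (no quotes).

Answer: EYEYE

Derivation:
Token 1: literal('E'). Output: "E"
Token 2: literal('Y'). Output: "EY"
Token 3: literal('E'). Output: "EYE"
Token 4: backref(off=2, len=2). Copied 'YE' from pos 1. Output: "EYEYE"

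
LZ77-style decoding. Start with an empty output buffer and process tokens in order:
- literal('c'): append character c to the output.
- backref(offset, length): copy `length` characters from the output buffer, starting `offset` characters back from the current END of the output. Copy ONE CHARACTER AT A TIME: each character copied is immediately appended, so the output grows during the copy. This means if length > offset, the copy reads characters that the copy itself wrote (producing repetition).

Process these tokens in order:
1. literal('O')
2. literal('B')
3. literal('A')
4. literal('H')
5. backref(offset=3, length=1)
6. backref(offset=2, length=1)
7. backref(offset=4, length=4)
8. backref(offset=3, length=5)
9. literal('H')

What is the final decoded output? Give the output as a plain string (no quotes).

Token 1: literal('O'). Output: "O"
Token 2: literal('B'). Output: "OB"
Token 3: literal('A'). Output: "OBA"
Token 4: literal('H'). Output: "OBAH"
Token 5: backref(off=3, len=1). Copied 'B' from pos 1. Output: "OBAHB"
Token 6: backref(off=2, len=1). Copied 'H' from pos 3. Output: "OBAHBH"
Token 7: backref(off=4, len=4). Copied 'AHBH' from pos 2. Output: "OBAHBHAHBH"
Token 8: backref(off=3, len=5) (overlapping!). Copied 'HBHHB' from pos 7. Output: "OBAHBHAHBHHBHHB"
Token 9: literal('H'). Output: "OBAHBHAHBHHBHHBH"

Answer: OBAHBHAHBHHBHHBH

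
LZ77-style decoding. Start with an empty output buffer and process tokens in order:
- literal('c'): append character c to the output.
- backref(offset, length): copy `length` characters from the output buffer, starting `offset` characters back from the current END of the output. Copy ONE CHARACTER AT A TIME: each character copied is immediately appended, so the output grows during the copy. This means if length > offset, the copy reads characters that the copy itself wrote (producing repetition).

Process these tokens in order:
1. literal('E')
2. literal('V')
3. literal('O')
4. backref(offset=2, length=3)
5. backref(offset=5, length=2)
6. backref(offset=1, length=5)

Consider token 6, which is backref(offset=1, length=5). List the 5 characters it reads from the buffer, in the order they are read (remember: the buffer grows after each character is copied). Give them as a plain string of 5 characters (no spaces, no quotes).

Answer: OOOOO

Derivation:
Token 1: literal('E'). Output: "E"
Token 2: literal('V'). Output: "EV"
Token 3: literal('O'). Output: "EVO"
Token 4: backref(off=2, len=3) (overlapping!). Copied 'VOV' from pos 1. Output: "EVOVOV"
Token 5: backref(off=5, len=2). Copied 'VO' from pos 1. Output: "EVOVOVVO"
Token 6: backref(off=1, len=5). Buffer before: "EVOVOVVO" (len 8)
  byte 1: read out[7]='O', append. Buffer now: "EVOVOVVOO"
  byte 2: read out[8]='O', append. Buffer now: "EVOVOVVOOO"
  byte 3: read out[9]='O', append. Buffer now: "EVOVOVVOOOO"
  byte 4: read out[10]='O', append. Buffer now: "EVOVOVVOOOOO"
  byte 5: read out[11]='O', append. Buffer now: "EVOVOVVOOOOOO"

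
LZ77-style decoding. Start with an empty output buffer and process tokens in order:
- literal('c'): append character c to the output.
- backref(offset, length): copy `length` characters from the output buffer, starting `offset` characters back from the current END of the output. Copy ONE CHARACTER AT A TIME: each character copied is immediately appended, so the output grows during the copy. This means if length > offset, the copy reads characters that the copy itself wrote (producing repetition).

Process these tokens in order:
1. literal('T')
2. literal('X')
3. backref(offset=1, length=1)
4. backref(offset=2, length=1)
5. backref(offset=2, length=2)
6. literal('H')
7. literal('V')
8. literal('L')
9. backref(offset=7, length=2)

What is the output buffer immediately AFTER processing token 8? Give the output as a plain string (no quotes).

Answer: TXXXXXHVL

Derivation:
Token 1: literal('T'). Output: "T"
Token 2: literal('X'). Output: "TX"
Token 3: backref(off=1, len=1). Copied 'X' from pos 1. Output: "TXX"
Token 4: backref(off=2, len=1). Copied 'X' from pos 1. Output: "TXXX"
Token 5: backref(off=2, len=2). Copied 'XX' from pos 2. Output: "TXXXXX"
Token 6: literal('H'). Output: "TXXXXXH"
Token 7: literal('V'). Output: "TXXXXXHV"
Token 8: literal('L'). Output: "TXXXXXHVL"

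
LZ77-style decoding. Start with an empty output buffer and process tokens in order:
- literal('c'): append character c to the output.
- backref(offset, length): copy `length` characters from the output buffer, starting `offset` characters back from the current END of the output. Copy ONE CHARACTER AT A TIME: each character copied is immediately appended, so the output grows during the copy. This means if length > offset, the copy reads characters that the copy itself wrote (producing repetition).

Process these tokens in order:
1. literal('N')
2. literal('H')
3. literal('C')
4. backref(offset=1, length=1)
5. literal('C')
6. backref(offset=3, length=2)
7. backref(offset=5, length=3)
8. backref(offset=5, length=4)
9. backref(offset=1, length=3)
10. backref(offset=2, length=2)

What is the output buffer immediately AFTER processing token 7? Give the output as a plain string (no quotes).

Token 1: literal('N'). Output: "N"
Token 2: literal('H'). Output: "NH"
Token 3: literal('C'). Output: "NHC"
Token 4: backref(off=1, len=1). Copied 'C' from pos 2. Output: "NHCC"
Token 5: literal('C'). Output: "NHCCC"
Token 6: backref(off=3, len=2). Copied 'CC' from pos 2. Output: "NHCCCCC"
Token 7: backref(off=5, len=3). Copied 'CCC' from pos 2. Output: "NHCCCCCCCC"

Answer: NHCCCCCCCC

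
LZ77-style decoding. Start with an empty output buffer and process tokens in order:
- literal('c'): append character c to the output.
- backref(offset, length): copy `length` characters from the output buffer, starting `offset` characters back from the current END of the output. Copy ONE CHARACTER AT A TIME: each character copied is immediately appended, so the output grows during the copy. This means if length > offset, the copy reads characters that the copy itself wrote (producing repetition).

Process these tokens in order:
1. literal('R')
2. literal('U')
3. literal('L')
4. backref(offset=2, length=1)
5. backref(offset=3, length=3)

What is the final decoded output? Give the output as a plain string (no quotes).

Token 1: literal('R'). Output: "R"
Token 2: literal('U'). Output: "RU"
Token 3: literal('L'). Output: "RUL"
Token 4: backref(off=2, len=1). Copied 'U' from pos 1. Output: "RULU"
Token 5: backref(off=3, len=3). Copied 'ULU' from pos 1. Output: "RULUULU"

Answer: RULUULU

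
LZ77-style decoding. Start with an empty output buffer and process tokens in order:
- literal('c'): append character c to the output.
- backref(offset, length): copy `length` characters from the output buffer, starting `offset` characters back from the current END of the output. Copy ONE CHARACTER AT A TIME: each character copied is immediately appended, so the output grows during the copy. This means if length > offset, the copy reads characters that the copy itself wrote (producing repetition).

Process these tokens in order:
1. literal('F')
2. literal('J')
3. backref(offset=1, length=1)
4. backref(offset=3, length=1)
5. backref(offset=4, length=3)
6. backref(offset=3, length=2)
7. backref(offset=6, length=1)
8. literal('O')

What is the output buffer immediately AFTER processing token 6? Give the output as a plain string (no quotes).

Token 1: literal('F'). Output: "F"
Token 2: literal('J'). Output: "FJ"
Token 3: backref(off=1, len=1). Copied 'J' from pos 1. Output: "FJJ"
Token 4: backref(off=3, len=1). Copied 'F' from pos 0. Output: "FJJF"
Token 5: backref(off=4, len=3). Copied 'FJJ' from pos 0. Output: "FJJFFJJ"
Token 6: backref(off=3, len=2). Copied 'FJ' from pos 4. Output: "FJJFFJJFJ"

Answer: FJJFFJJFJ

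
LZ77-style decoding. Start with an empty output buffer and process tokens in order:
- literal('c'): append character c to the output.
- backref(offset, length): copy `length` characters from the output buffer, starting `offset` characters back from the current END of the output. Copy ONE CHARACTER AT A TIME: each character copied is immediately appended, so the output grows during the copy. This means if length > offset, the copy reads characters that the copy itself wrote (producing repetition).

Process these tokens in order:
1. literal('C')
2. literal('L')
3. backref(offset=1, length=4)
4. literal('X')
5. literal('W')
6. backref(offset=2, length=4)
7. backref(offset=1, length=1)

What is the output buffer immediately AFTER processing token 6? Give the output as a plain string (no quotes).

Token 1: literal('C'). Output: "C"
Token 2: literal('L'). Output: "CL"
Token 3: backref(off=1, len=4) (overlapping!). Copied 'LLLL' from pos 1. Output: "CLLLLL"
Token 4: literal('X'). Output: "CLLLLLX"
Token 5: literal('W'). Output: "CLLLLLXW"
Token 6: backref(off=2, len=4) (overlapping!). Copied 'XWXW' from pos 6. Output: "CLLLLLXWXWXW"

Answer: CLLLLLXWXWXW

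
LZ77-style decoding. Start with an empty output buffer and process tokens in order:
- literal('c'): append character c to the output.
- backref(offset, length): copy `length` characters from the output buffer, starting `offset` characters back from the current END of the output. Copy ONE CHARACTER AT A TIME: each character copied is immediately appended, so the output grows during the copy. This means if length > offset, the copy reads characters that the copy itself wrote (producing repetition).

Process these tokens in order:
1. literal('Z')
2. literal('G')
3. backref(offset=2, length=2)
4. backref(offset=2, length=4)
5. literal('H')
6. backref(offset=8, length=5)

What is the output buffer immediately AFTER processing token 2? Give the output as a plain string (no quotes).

Answer: ZG

Derivation:
Token 1: literal('Z'). Output: "Z"
Token 2: literal('G'). Output: "ZG"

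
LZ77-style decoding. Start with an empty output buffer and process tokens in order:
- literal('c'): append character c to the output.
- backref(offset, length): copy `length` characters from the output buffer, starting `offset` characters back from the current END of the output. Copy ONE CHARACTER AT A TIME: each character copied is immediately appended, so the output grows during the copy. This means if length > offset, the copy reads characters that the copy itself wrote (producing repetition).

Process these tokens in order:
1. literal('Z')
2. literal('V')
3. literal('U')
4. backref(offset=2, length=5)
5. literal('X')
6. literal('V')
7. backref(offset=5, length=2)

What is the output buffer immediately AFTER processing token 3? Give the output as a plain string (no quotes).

Token 1: literal('Z'). Output: "Z"
Token 2: literal('V'). Output: "ZV"
Token 3: literal('U'). Output: "ZVU"

Answer: ZVU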